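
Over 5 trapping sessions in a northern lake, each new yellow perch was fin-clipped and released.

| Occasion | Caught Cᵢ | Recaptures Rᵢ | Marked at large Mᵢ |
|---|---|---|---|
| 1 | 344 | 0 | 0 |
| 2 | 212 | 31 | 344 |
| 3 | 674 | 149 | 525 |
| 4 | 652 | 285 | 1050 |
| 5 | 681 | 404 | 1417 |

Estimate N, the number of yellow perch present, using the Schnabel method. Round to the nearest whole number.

N ≈ 2389

Σ MᵢCᵢ = 0·344 + 344·212 + 525·674 + 1050·652 + 1417·681 = 0 + 72928 + 353850 + 684600 + 964977 = 2076355
Σ Rᵢ = 0 + 31 + 149 + 285 + 404 = 869
N̂ = 2076355 / 869 ≈ 2389.4 → 2389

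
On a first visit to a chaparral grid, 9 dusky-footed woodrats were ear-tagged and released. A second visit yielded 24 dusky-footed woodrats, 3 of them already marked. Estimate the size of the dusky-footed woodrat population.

N = (9 × 24) / 3 = 216 / 3 = 72

N = 72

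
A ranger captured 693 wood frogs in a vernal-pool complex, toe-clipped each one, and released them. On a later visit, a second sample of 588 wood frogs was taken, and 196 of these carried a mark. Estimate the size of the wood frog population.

N = 2079

Lincoln-Petersen assumes M/N = R/C, so N = M·C / R.
N = (693 × 588) / 196 = 407484 / 196 = 2079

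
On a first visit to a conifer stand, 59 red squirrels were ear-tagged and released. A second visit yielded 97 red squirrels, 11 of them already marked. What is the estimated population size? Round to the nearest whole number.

If marked individuals mix randomly, R/C ≈ M/N, giving N ≈ M·C/R.
N = (59 × 97) / 11 = 5723 / 11 ≈ 520.3 → 520

N ≈ 520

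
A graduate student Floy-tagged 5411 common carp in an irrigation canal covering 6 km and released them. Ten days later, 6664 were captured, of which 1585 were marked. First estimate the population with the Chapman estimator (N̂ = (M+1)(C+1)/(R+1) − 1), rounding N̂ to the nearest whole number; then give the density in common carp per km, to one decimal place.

density ≈ 3790.3 common carp per km

N̂ = 5412·6665/1586 − 1 = 36070980/1586 − 1 ≈ 22742.4 → 22742
Density = N̂ / area = 22742 / 6 ≈ 3790.33 → 3790.3 per km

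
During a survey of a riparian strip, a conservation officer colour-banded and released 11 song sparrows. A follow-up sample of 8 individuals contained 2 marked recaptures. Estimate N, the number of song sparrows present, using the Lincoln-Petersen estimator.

N = (11 × 8) / 2 = 88 / 2 = 44

N = 44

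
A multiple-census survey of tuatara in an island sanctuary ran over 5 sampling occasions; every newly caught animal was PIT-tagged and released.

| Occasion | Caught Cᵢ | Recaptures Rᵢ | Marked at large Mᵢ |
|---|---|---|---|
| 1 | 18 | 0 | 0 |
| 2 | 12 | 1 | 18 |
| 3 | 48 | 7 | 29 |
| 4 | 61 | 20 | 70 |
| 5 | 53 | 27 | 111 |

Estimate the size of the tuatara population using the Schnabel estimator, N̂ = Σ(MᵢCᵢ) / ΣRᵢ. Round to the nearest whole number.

N ≈ 214

Σ MᵢCᵢ = 0·18 + 18·12 + 29·48 + 70·61 + 111·53 = 0 + 216 + 1392 + 4270 + 5883 = 11761
Σ Rᵢ = 0 + 1 + 7 + 20 + 27 = 55
N̂ = 11761 / 55 ≈ 213.8 → 214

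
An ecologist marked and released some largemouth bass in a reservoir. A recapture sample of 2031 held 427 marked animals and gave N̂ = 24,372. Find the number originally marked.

From N = M·C/R: M = N·R / C = 24372·427 / 2031 = 10406844 / 2031 = 5124.

M = 5124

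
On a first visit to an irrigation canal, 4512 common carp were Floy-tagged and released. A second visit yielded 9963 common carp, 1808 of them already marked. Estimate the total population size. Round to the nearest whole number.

N ≈ 24,863

N = (4512 × 9963) / 1808 = 44953056 / 1808 ≈ 24863.4 → 24863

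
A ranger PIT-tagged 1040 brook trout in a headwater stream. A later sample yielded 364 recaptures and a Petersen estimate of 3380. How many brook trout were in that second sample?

C = 1183

From N = M·C/R: C = N·R / M = 3380·364 / 1040 = 1230320 / 1040 = 1183.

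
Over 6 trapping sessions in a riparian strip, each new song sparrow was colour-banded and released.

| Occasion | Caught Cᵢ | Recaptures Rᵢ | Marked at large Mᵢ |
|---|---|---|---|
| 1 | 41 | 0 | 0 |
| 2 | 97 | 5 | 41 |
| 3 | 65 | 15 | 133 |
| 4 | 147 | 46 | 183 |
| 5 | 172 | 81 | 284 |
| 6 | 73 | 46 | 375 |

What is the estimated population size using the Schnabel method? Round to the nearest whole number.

N ≈ 600

Σ MᵢCᵢ = 0·41 + 41·97 + 133·65 + 183·147 + 284·172 + 375·73 = 0 + 3977 + 8645 + 26901 + 48848 + 27375 = 115746
Σ Rᵢ = 0 + 5 + 15 + 46 + 81 + 46 = 193
N̂ = 115746 / 193 ≈ 599.7 → 600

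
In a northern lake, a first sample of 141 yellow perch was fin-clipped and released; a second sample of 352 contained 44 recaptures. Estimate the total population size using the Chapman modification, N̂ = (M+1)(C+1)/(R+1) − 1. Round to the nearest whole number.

N ≈ 1113

N̂ = (141+1)(352+1)/(44+1) − 1 = 142·353/45 − 1
= 50126/45 − 1 ≈ 1113.9 − 1 ≈ 1112.9 → 1113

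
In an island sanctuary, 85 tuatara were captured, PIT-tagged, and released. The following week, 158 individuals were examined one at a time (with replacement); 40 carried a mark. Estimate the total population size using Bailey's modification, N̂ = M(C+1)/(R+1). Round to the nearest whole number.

N̂ = 85·(158+1)/(40+1) = 85·159/41 = 13515/41 ≈ 329.6 → 330

N ≈ 330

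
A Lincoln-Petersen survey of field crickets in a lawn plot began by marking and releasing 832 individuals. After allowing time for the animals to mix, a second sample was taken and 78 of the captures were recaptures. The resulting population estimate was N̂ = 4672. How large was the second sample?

From N = M·C/R: C = N·R / M = 4672·78 / 832 = 364416 / 832 = 438.

C = 438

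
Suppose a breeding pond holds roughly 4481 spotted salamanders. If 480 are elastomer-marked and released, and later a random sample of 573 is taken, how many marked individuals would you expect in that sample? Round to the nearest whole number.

expected recaptures ≈ 61

The marked fraction of the population is 480/4481, so in a sample of 573 expect C·(M/N) marked.
E[R] = 480 × 573 / 4481 = 275040 / 4481 ≈ 61.4 → 61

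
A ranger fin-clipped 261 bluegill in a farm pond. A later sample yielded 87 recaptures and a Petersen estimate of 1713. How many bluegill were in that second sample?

From N = M·C/R: C = N·R / M = 1713·87 / 261 = 149031 / 261 = 571.

C = 571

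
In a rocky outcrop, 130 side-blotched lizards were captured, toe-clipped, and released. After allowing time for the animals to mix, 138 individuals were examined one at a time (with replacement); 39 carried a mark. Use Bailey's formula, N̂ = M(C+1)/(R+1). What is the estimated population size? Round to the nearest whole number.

N̂ = 130·(138+1)/(39+1) = 130·139/40 = 18070/40 ≈ 451.8 → 452

N ≈ 452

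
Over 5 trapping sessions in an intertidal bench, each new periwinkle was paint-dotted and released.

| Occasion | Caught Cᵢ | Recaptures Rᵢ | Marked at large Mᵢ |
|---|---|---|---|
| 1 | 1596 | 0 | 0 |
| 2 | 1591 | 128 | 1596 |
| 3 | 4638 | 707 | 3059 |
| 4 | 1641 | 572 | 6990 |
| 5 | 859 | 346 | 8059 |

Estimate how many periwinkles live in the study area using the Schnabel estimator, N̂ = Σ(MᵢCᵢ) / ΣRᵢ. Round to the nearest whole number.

N ≈ 20,034

Σ MᵢCᵢ = 0·1596 + 1596·1591 + 3059·4638 + 6990·1641 + 8059·859 = 0 + 2539236 + 14187642 + 11470590 + 6922681 = 35120149
Σ Rᵢ = 0 + 128 + 707 + 572 + 346 = 1753
N̂ = 35120149 / 1753 ≈ 20034.3 → 20034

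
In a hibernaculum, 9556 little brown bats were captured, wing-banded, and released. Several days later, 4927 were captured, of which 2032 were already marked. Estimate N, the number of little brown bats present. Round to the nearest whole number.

N ≈ 23,170

N = (9556 × 4927) / 2032 = 47082412 / 2032 ≈ 23170.48 → 23170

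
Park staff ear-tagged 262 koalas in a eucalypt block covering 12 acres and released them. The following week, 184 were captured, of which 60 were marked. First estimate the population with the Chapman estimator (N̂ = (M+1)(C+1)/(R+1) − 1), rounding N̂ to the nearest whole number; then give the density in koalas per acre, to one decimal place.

density ≈ 66.4 koalas per acre

N̂ = 263·185/61 − 1 = 48655/61 − 1 ≈ 796.6 → 797
Density = N̂ / area = 797 / 12 ≈ 66.42 → 66.4 per acre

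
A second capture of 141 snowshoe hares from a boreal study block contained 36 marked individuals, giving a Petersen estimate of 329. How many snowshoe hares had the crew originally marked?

From N = M·C/R: M = N·R / C = 329·36 / 141 = 11844 / 141 = 84.

M = 84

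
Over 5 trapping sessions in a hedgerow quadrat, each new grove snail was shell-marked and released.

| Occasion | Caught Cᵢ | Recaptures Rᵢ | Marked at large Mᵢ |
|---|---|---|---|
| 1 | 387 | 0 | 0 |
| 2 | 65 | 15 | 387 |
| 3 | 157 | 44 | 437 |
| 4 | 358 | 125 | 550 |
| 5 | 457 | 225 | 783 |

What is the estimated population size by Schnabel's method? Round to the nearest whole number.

Σ MᵢCᵢ = 0·387 + 387·65 + 437·157 + 550·358 + 783·457 = 0 + 25155 + 68609 + 196900 + 357831 = 648495
Σ Rᵢ = 0 + 15 + 44 + 125 + 225 = 409
N̂ = 648495 / 409 ≈ 1585.6 → 1586

N ≈ 1586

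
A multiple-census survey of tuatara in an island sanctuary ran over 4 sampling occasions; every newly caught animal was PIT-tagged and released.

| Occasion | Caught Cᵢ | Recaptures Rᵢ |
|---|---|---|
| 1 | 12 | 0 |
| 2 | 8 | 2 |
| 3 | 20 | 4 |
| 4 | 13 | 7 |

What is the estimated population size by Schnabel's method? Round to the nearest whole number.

N ≈ 69

Marked at large before each occasion: Mᵢ = Σⱼ<ᵢ (Cⱼ − Rⱼ) → M1=0, M2=12, M3=18, M4=34
Σ MᵢCᵢ = 0·12 + 12·8 + 18·20 + 34·13 = 0 + 96 + 360 + 442 = 898
Σ Rᵢ = 0 + 2 + 4 + 7 = 13
N̂ = 898 / 13 ≈ 69.1 → 69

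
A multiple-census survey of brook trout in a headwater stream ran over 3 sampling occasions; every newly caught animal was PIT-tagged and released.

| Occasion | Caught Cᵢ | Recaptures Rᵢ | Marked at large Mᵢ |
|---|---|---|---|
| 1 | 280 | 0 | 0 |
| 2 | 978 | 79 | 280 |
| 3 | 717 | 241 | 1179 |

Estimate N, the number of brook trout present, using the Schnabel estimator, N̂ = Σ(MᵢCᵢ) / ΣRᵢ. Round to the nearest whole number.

Σ MᵢCᵢ = 0·280 + 280·978 + 1179·717 = 0 + 273840 + 845343 = 1119183
Σ Rᵢ = 0 + 79 + 241 = 320
N̂ = 1119183 / 320 ≈ 3497.4 → 3497

N ≈ 3497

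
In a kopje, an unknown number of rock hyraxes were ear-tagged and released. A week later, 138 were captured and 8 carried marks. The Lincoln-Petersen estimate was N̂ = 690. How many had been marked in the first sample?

M = 40

From N = M·C/R: M = N·R / C = 690·8 / 138 = 5520 / 138 = 40.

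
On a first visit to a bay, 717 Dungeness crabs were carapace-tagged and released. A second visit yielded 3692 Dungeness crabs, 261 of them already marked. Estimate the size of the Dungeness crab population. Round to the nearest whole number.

N ≈ 10,142

N = (717 × 3692) / 261 = 2647164 / 261 ≈ 10142.4 → 10142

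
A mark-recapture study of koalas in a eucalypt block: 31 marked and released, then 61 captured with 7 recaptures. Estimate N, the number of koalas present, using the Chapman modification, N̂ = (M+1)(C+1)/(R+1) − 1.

N̂ = (31+1)(61+1)/(7+1) − 1 = 32·62/8 − 1
= 1984/8 − 1 = 248 − 1 = 247

N = 247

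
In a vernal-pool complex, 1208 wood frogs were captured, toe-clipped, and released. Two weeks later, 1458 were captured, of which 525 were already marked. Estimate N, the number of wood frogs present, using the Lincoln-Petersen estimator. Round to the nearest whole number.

N ≈ 3355

N = (1208 × 1458) / 525 = 1761264 / 525 ≈ 3354.8 → 3355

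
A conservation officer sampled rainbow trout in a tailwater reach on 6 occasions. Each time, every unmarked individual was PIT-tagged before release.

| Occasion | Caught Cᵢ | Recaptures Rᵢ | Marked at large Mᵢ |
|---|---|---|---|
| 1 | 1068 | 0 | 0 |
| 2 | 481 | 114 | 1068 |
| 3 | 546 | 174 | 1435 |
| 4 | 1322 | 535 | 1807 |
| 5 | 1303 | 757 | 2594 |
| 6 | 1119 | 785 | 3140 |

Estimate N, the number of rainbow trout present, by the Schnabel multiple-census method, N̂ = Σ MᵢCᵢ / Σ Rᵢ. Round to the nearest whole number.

N ≈ 4473

Σ MᵢCᵢ = 0·1068 + 1068·481 + 1435·546 + 1807·1322 + 2594·1303 + 3140·1119 = 0 + 513708 + 783510 + 2388854 + 3379982 + 3513660 = 10579714
Σ Rᵢ = 0 + 114 + 174 + 535 + 757 + 785 = 2365
N̂ = 10579714 / 2365 ≈ 4473.45 → 4473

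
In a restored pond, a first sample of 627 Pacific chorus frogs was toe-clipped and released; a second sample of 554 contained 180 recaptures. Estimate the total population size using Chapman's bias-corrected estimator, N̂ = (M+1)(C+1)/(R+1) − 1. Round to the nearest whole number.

N ≈ 1925

N̂ = (627+1)(554+1)/(180+1) − 1 = 628·555/181 − 1
= 348540/181 − 1 ≈ 1925.6 − 1 ≈ 1924.6 → 1925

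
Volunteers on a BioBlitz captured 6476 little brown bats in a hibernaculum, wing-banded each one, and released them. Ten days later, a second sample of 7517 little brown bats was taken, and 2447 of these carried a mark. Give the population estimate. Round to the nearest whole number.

N ≈ 19,894

If marked individuals mix randomly, R/C ≈ M/N, giving N ≈ M·C/R.
N = (6476 × 7517) / 2447 = 48680092 / 2447 ≈ 19893.8 → 19894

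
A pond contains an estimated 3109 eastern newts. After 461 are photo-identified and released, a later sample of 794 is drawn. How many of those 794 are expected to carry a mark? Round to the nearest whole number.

The marked fraction of the population is 461/3109, so in a sample of 794 expect C·(M/N) marked.
E[R] = 461 × 794 / 3109 = 366034 / 3109 ≈ 117.7 → 118

expected recaptures ≈ 118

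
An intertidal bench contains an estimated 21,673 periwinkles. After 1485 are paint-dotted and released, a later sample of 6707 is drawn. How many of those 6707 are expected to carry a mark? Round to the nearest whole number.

expected recaptures ≈ 460

Expected recaptures E[R] = M·C / N.
E[R] = 1485 × 6707 / 21673 = 9959895 / 21673 ≈ 459.6 → 460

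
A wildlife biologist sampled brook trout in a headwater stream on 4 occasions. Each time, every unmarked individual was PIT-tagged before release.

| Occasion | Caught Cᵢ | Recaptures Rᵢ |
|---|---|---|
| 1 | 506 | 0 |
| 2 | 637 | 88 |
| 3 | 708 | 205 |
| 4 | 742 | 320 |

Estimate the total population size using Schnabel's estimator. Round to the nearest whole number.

Marked at large before each occasion: Mᵢ = Σⱼ<ᵢ (Cⱼ − Rⱼ) → M1=0, M2=506, M3=1055, M4=1558
Σ MᵢCᵢ = 0·506 + 506·637 + 1055·708 + 1558·742 = 0 + 322322 + 746940 + 1156036 = 2225298
Σ Rᵢ = 0 + 88 + 205 + 320 = 613
N̂ = 2225298 / 613 ≈ 3630.2 → 3630

N ≈ 3630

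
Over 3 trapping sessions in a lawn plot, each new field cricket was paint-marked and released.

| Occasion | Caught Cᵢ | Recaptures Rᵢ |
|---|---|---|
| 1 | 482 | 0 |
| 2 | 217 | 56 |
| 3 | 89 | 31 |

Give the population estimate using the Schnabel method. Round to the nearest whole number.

Marked at large before each occasion: Mᵢ = Σⱼ<ᵢ (Cⱼ − Rⱼ) → M1=0, M2=482, M3=643
Σ MᵢCᵢ = 0·482 + 482·217 + 643·89 = 0 + 104594 + 57227 = 161821
Σ Rᵢ = 0 + 56 + 31 = 87
N̂ = 161821 / 87 ≈ 1860.0 → 1860

N ≈ 1860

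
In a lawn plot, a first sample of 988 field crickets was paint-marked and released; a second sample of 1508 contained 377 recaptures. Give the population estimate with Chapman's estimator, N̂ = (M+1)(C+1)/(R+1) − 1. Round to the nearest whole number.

N ≈ 3947

N̂ = (988+1)(1508+1)/(377+1) − 1 = 989·1509/378 − 1
= 1492401/378 − 1 ≈ 3948.2 − 1 ≈ 3947.2 → 3947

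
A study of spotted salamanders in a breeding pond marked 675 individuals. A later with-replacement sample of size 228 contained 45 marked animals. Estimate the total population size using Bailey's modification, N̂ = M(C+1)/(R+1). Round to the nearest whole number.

N ≈ 3360

N̂ = 675·(228+1)/(45+1) = 675·229/46 = 154575/46 ≈ 3360.3 → 3360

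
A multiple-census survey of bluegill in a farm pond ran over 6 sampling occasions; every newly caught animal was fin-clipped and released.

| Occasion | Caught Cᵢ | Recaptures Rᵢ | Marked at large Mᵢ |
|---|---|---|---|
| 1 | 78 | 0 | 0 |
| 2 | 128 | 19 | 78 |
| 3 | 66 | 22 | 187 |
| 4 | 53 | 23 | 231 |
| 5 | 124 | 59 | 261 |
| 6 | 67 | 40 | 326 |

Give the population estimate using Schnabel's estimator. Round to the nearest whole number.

N ≈ 545

Σ MᵢCᵢ = 0·78 + 78·128 + 187·66 + 231·53 + 261·124 + 326·67 = 0 + 9984 + 12342 + 12243 + 32364 + 21842 = 88775
Σ Rᵢ = 0 + 19 + 22 + 23 + 59 + 40 = 163
N̂ = 88775 / 163 ≈ 544.6 → 545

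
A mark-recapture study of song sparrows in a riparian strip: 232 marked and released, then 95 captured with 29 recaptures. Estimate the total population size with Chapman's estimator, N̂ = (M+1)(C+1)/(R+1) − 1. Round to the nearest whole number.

N̂ = (232+1)(95+1)/(29+1) − 1 = 233·96/30 − 1
= 22368/30 − 1 ≈ 745.6 − 1 ≈ 744.6 → 745

N ≈ 745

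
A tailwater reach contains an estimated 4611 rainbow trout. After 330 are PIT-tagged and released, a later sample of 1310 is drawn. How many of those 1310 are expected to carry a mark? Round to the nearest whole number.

The marked fraction of the population is 330/4611, so in a sample of 1310 expect C·(M/N) marked.
E[R] = 330 × 1310 / 4611 = 432300 / 4611 ≈ 93.8 → 94

expected recaptures ≈ 94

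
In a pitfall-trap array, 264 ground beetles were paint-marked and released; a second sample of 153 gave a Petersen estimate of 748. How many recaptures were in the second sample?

R = 54

From N = M·C/R: R = M·C / N = 264·153 / 748 = 40392 / 748 = 54.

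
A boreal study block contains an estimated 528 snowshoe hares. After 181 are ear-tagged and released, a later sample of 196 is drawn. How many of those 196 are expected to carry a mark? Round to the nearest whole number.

expected recaptures ≈ 67

The marked fraction of the population is 181/528, so in a sample of 196 expect C·(M/N) marked.
E[R] = 181 × 196 / 528 = 35476 / 528 ≈ 67.2 → 67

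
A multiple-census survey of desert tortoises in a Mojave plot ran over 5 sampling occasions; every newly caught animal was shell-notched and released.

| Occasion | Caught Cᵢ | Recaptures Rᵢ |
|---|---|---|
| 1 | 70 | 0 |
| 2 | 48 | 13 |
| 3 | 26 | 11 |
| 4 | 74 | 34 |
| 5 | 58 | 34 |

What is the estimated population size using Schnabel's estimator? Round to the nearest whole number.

N ≈ 264

Marked at large before each occasion: Mᵢ = Σⱼ<ᵢ (Cⱼ − Rⱼ) → M1=0, M2=70, M3=105, M4=120, M5=160
Σ MᵢCᵢ = 0·70 + 70·48 + 105·26 + 120·74 + 160·58 = 0 + 3360 + 2730 + 8880 + 9280 = 24250
Σ Rᵢ = 0 + 13 + 11 + 34 + 34 = 92
N̂ = 24250 / 92 ≈ 263.6 → 264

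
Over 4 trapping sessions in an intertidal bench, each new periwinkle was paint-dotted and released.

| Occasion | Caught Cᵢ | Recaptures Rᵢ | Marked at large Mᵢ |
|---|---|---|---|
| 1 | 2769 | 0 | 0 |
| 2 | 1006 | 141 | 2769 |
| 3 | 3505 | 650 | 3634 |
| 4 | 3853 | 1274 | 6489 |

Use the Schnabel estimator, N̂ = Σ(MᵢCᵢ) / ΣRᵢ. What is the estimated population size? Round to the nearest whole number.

N ≈ 19,625

Σ MᵢCᵢ = 0·2769 + 2769·1006 + 3634·3505 + 6489·3853 = 0 + 2785614 + 12737170 + 25002117 = 40524901
Σ Rᵢ = 0 + 141 + 650 + 1274 = 2065
N̂ = 40524901 / 2065 ≈ 19624.6 → 19625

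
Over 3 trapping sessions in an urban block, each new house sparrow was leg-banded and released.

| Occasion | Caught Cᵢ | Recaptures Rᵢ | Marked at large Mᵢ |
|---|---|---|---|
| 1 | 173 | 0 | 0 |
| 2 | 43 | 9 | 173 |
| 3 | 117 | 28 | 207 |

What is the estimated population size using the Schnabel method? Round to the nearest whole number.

N ≈ 856

Σ MᵢCᵢ = 0·173 + 173·43 + 207·117 = 0 + 7439 + 24219 = 31658
Σ Rᵢ = 0 + 9 + 28 = 37
N̂ = 31658 / 37 ≈ 855.6 → 856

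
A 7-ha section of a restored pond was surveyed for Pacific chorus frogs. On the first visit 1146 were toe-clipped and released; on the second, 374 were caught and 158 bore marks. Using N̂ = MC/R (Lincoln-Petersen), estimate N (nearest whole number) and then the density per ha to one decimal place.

N̂ = 1146·374/158 = 428604/158 ≈ 2712.7 → 2713
Density = N̂ / area = 2713 / 7 ≈ 387.57 → 387.6 per ha

density ≈ 387.6 Pacific chorus frogs per ha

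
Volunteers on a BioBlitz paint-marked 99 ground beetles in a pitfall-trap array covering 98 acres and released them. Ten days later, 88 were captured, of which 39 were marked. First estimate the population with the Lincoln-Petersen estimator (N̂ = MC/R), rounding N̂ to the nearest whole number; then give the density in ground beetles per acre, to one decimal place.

N̂ = 99·88/39 = 8712/39 ≈ 223.4 → 223
Density = N̂ / area = 223 / 98 ≈ 2.28 → 2.3 per acre

density ≈ 2.3 ground beetles per acre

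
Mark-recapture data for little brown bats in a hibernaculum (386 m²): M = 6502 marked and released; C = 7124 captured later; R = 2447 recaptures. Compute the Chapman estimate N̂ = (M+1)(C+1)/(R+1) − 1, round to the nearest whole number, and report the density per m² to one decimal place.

N̂ = 6503·7125/2448 − 1 = 46333875/2448 − 1 ≈ 18926.2 → 18926
Density = N̂ / area = 18926 / 386 ≈ 49.03 → 49.0 per m²

density ≈ 49.0 little brown bats per m²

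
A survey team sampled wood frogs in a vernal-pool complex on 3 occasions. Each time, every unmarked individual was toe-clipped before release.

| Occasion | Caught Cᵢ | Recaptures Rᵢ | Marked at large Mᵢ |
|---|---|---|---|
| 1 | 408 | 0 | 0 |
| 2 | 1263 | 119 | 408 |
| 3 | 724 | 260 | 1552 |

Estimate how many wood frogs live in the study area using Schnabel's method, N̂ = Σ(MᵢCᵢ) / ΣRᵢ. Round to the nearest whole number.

N ≈ 4324

Σ MᵢCᵢ = 0·408 + 408·1263 + 1552·724 = 0 + 515304 + 1123648 = 1638952
Σ Rᵢ = 0 + 119 + 260 = 379
N̂ = 1638952 / 379 ≈ 4324.4 → 4324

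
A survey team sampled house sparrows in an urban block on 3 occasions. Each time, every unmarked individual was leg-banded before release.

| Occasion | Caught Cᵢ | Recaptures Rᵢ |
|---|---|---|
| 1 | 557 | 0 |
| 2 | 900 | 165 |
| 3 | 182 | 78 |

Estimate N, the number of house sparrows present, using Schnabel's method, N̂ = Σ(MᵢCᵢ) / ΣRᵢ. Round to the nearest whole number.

N ≈ 3031

Marked at large before each occasion: Mᵢ = Σⱼ<ᵢ (Cⱼ − Rⱼ) → M1=0, M2=557, M3=1292
Σ MᵢCᵢ = 0·557 + 557·900 + 1292·182 = 0 + 501300 + 235144 = 736444
Σ Rᵢ = 0 + 165 + 78 = 243
N̂ = 736444 / 243 ≈ 3030.6 → 3031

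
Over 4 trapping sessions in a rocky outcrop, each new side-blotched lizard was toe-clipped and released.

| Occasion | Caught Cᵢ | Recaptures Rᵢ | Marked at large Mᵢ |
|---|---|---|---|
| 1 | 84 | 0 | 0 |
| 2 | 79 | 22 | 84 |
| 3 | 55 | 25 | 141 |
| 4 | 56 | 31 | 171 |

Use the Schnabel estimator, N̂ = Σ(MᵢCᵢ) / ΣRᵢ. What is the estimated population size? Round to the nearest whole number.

N ≈ 307

Σ MᵢCᵢ = 0·84 + 84·79 + 141·55 + 171·56 = 0 + 6636 + 7755 + 9576 = 23967
Σ Rᵢ = 0 + 22 + 25 + 31 = 78
N̂ = 23967 / 78 ≈ 307.3 → 307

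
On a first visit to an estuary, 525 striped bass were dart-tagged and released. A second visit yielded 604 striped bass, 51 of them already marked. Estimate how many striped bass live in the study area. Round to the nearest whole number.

If marked individuals mix randomly, R/C ≈ M/N, giving N ≈ M·C/R.
N = (525 × 604) / 51 = 317100 / 51 ≈ 6217.6 → 6218

N ≈ 6218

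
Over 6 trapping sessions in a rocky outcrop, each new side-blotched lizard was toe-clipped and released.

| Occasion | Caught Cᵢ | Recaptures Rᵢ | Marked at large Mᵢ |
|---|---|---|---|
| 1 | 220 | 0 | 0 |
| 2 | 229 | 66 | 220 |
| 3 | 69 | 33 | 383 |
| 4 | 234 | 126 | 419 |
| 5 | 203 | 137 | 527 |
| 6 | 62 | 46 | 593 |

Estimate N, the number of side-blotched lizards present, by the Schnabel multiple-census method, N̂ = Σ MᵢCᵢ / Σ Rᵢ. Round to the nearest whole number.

N ≈ 781

Σ MᵢCᵢ = 0·220 + 220·229 + 383·69 + 419·234 + 527·203 + 593·62 = 0 + 50380 + 26427 + 98046 + 106981 + 36766 = 318600
Σ Rᵢ = 0 + 66 + 33 + 126 + 137 + 46 = 408
N̂ = 318600 / 408 ≈ 780.9 → 781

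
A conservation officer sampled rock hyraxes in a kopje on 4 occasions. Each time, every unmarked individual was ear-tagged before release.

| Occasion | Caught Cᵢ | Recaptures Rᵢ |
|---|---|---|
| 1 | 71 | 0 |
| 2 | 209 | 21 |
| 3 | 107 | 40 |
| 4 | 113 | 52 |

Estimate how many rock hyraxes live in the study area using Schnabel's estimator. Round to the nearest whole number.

N ≈ 703

Marked at large before each occasion: Mᵢ = Σⱼ<ᵢ (Cⱼ − Rⱼ) → M1=0, M2=71, M3=259, M4=326
Σ MᵢCᵢ = 0·71 + 71·209 + 259·107 + 326·113 = 0 + 14839 + 27713 + 36838 = 79390
Σ Rᵢ = 0 + 21 + 40 + 52 = 113
N̂ = 79390 / 113 ≈ 702.6 → 703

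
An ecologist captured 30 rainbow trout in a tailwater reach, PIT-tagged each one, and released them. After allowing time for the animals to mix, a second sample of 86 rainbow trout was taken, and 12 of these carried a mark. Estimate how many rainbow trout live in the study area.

N = 215

Lincoln-Petersen assumes M/N = R/C, so N = M·C / R.
N = (30 × 86) / 12 = 2580 / 12 = 215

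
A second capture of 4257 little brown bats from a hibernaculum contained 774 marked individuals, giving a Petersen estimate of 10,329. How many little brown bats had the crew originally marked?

From N = M·C/R: M = N·R / C = 10329·774 / 4257 = 7994646 / 4257 = 1878.

M = 1878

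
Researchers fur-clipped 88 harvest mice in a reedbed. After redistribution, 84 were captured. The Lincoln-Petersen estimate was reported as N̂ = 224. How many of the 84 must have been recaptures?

From N = M·C/R: R = M·C / N = 88·84 / 224 = 7392 / 224 = 33.

R = 33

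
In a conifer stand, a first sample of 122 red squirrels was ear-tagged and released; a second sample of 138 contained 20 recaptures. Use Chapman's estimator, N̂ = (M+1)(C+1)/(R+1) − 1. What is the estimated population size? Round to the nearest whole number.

N̂ = (122+1)(138+1)/(20+1) − 1 = 123·139/21 − 1
= 17097/21 − 1 ≈ 814.1 − 1 ≈ 813.1 → 813

N ≈ 813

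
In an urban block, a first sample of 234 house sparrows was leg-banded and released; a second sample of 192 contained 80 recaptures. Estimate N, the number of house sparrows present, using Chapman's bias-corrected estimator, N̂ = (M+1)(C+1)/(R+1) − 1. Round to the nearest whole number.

N̂ = (234+1)(192+1)/(80+1) − 1 = 235·193/81 − 1
= 45355/81 − 1 ≈ 559.9 − 1 ≈ 558.9 → 559

N ≈ 559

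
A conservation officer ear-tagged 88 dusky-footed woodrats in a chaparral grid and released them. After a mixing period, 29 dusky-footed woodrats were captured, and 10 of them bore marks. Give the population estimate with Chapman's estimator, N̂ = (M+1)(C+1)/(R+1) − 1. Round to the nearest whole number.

N ≈ 242

N̂ = (88+1)(29+1)/(10+1) − 1 = 89·30/11 − 1
= 2670/11 − 1 ≈ 242.7 − 1 ≈ 241.7 → 242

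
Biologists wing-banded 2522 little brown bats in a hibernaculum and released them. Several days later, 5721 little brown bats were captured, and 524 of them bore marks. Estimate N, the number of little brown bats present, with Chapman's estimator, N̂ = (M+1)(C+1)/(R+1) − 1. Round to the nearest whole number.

N̂ = (2522+1)(5721+1)/(524+1) − 1 = 2523·5722/525 − 1
= 14436606/525 − 1 ≈ 27498.3 − 1 ≈ 27497.3 → 27497

N ≈ 27,497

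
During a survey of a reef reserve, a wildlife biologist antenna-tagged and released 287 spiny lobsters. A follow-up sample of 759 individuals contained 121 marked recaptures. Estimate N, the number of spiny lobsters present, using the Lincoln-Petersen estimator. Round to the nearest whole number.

The marked fraction in the recapture sample should equal the marked fraction in the population: 121/759 = 287/N.
N = (287 × 759) / 121 = 217833 / 121 ≈ 1800.3 → 1800

N ≈ 1800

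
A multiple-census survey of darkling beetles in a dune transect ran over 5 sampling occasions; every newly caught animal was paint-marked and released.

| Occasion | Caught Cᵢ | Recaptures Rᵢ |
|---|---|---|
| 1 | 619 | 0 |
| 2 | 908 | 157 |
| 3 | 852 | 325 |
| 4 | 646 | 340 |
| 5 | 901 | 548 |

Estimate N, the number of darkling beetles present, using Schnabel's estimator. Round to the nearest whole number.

N ≈ 3606

Marked at large before each occasion: Mᵢ = Σⱼ<ᵢ (Cⱼ − Rⱼ) → M1=0, M2=619, M3=1370, M4=1897, M5=2203
Σ MᵢCᵢ = 0·619 + 619·908 + 1370·852 + 1897·646 + 2203·901 = 0 + 562052 + 1167240 + 1225462 + 1984903 = 4939657
Σ Rᵢ = 0 + 157 + 325 + 340 + 548 = 1370
N̂ = 4939657 / 1370 ≈ 3605.6 → 3606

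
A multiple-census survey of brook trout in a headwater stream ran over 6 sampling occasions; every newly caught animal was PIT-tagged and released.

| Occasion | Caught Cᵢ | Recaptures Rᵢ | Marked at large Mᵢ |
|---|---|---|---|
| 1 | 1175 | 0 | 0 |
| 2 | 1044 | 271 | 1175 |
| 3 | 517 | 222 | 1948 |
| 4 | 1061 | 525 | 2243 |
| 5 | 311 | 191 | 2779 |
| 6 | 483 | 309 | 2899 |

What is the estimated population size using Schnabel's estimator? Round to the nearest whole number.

Σ MᵢCᵢ = 0·1175 + 1175·1044 + 1948·517 + 2243·1061 + 2779·311 + 2899·483 = 0 + 1226700 + 1007116 + 2379823 + 864269 + 1400217 = 6878125
Σ Rᵢ = 0 + 271 + 222 + 525 + 191 + 309 = 1518
N̂ = 6878125 / 1518 ≈ 4531.0 → 4531

N ≈ 4531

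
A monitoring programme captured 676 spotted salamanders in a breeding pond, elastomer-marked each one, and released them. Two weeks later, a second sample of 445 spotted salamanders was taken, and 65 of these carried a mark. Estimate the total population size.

If marked individuals mix randomly, R/C ≈ M/N, giving N ≈ M·C/R.
N = (676 × 445) / 65 = 300820 / 65 = 4628

N = 4628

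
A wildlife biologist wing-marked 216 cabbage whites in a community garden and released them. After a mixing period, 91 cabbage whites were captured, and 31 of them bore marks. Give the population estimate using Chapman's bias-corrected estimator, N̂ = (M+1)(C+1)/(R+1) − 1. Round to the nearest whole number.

N̂ = (216+1)(91+1)/(31+1) − 1 = 217·92/32 − 1
= 19964/32 − 1 ≈ 623.9 − 1 ≈ 622.9 → 623

N ≈ 623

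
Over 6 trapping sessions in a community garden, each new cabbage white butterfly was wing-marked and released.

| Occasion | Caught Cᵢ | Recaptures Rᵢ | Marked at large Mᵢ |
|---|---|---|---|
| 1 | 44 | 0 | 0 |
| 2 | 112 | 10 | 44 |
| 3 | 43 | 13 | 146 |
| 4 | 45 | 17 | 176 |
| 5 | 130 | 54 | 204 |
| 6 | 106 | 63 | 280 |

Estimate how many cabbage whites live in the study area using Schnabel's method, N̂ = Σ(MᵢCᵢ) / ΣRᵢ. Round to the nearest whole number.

N ≈ 480

Σ MᵢCᵢ = 0·44 + 44·112 + 146·43 + 176·45 + 204·130 + 280·106 = 0 + 4928 + 6278 + 7920 + 26520 + 29680 = 75326
Σ Rᵢ = 0 + 10 + 13 + 17 + 54 + 63 = 157
N̂ = 75326 / 157 ≈ 479.8 → 480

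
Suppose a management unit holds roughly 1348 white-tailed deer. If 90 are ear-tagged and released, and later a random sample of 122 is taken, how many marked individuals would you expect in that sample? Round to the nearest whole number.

The marked fraction of the population is 90/1348, so in a sample of 122 expect C·(M/N) marked.
E[R] = 90 × 122 / 1348 = 10980 / 1348 ≈ 8.1 → 8

expected recaptures ≈ 8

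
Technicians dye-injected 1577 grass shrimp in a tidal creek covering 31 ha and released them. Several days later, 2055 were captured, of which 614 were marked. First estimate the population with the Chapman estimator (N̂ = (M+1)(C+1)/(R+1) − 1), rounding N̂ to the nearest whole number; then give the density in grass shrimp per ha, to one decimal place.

N̂ = 1578·2056/615 − 1 = 3244368/615 − 1 ≈ 5274.4 → 5274
Density = N̂ / area = 5274 / 31 ≈ 170.13 → 170.1 per ha

density ≈ 170.1 grass shrimp per ha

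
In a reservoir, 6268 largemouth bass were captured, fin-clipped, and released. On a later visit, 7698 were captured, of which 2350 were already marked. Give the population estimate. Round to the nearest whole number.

N = (6268 × 7698) / 2350 = 48251064 / 2350 ≈ 20532.4 → 20532

N ≈ 20,532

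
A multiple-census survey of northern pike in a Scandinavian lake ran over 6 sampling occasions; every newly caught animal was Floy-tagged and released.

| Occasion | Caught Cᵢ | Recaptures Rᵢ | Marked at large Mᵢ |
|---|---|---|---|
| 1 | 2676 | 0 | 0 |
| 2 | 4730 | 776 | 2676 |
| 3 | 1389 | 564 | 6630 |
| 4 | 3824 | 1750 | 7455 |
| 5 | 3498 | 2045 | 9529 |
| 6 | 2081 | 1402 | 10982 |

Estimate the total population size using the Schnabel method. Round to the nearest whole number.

N ≈ 16,301

Σ MᵢCᵢ = 0·2676 + 2676·4730 + 6630·1389 + 7455·3824 + 9529·3498 + 10982·2081 = 0 + 12657480 + 9209070 + 28507920 + 33332442 + 22853542 = 106560454
Σ Rᵢ = 0 + 776 + 564 + 1750 + 2045 + 1402 = 6537
N̂ = 106560454 / 6537 ≈ 16301.1 → 16301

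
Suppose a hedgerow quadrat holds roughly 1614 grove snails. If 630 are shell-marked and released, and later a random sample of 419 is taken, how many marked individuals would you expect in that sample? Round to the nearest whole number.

expected recaptures ≈ 164

Expected recaptures E[R] = M·C / N.
E[R] = 630 × 419 / 1614 = 263970 / 1614 ≈ 163.6 → 164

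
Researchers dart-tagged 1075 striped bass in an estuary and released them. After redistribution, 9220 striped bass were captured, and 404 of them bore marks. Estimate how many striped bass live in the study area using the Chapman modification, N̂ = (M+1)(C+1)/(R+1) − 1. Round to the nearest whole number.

N ≈ 24,497

N̂ = (1075+1)(9220+1)/(404+1) − 1 = 1076·9221/405 − 1
= 9921796/405 − 1 ≈ 24498.3 − 1 ≈ 24497.3 → 24497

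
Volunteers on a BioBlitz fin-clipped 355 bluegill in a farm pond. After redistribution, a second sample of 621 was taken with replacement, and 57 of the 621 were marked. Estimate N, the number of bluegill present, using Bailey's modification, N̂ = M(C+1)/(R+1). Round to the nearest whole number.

N̂ = 355·(621+1)/(57+1) = 355·622/58 = 220810/58 ≈ 3807.1 → 3807

N ≈ 3807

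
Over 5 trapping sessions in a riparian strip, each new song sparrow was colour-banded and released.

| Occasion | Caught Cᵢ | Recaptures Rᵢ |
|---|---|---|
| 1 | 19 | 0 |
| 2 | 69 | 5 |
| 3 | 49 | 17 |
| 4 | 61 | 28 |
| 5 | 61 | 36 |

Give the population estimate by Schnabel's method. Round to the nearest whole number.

Marked at large before each occasion: Mᵢ = Σⱼ<ᵢ (Cⱼ − Rⱼ) → M1=0, M2=19, M3=83, M4=115, M5=148
Σ MᵢCᵢ = 0·19 + 19·69 + 83·49 + 115·61 + 148·61 = 0 + 1311 + 4067 + 7015 + 9028 = 21421
Σ Rᵢ = 0 + 5 + 17 + 28 + 36 = 86
N̂ = 21421 / 86 ≈ 249.1 → 249

N ≈ 249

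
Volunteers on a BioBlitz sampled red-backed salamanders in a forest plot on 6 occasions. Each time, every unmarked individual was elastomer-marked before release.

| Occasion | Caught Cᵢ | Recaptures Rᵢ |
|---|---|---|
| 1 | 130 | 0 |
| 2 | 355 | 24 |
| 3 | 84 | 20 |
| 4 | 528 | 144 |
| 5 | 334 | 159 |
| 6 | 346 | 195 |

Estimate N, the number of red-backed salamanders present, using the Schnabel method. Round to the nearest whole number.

N ≈ 1920

Marked at large before each occasion: Mᵢ = Σⱼ<ᵢ (Cⱼ − Rⱼ) → M1=0, M2=130, M3=461, M4=525, M5=909, M6=1084
Σ MᵢCᵢ = 0·130 + 130·355 + 461·84 + 525·528 + 909·334 + 1084·346 = 0 + 46150 + 38724 + 277200 + 303606 + 375064 = 1040744
Σ Rᵢ = 0 + 24 + 20 + 144 + 159 + 195 = 542
N̂ = 1040744 / 542 ≈ 1920.2 → 1920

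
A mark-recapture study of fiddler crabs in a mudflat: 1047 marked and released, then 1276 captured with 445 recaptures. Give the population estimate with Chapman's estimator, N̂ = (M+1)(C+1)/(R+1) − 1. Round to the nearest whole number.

N ≈ 3000

N̂ = (1047+1)(1276+1)/(445+1) − 1 = 1048·1277/446 − 1
= 1338296/446 − 1 ≈ 3000.7 − 1 ≈ 2999.7 → 3000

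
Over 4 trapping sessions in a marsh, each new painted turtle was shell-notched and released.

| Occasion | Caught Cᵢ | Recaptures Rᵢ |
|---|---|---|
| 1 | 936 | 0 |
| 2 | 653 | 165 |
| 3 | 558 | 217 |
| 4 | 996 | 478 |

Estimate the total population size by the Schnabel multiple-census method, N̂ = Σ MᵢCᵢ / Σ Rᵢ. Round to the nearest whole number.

N ≈ 3679

Marked at large before each occasion: Mᵢ = Σⱼ<ᵢ (Cⱼ − Rⱼ) → M1=0, M2=936, M3=1424, M4=1765
Σ MᵢCᵢ = 0·936 + 936·653 + 1424·558 + 1765·996 = 0 + 611208 + 794592 + 1757940 = 3163740
Σ Rᵢ = 0 + 165 + 217 + 478 = 860
N̂ = 3163740 / 860 ≈ 3678.8 → 3679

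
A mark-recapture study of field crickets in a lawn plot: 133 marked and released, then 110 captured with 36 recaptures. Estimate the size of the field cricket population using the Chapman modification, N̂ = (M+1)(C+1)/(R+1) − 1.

N = 401

N̂ = (133+1)(110+1)/(36+1) − 1 = 134·111/37 − 1
= 14874/37 − 1 = 402 − 1 = 401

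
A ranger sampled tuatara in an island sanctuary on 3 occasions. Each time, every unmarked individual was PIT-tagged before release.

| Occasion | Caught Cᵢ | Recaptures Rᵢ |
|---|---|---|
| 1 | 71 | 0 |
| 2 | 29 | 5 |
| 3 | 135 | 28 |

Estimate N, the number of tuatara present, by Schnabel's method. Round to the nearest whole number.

N ≈ 451

Marked at large before each occasion: Mᵢ = Σⱼ<ᵢ (Cⱼ − Rⱼ) → M1=0, M2=71, M3=95
Σ MᵢCᵢ = 0·71 + 71·29 + 95·135 = 0 + 2059 + 12825 = 14884
Σ Rᵢ = 0 + 5 + 28 = 33
N̂ = 14884 / 33 ≈ 451.0 → 451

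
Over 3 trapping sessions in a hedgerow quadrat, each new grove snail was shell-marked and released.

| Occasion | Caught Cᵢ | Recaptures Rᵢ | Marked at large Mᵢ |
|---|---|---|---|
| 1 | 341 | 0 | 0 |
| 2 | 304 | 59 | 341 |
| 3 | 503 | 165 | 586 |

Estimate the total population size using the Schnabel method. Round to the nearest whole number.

N ≈ 1779

Σ MᵢCᵢ = 0·341 + 341·304 + 586·503 = 0 + 103664 + 294758 = 398422
Σ Rᵢ = 0 + 59 + 165 = 224
N̂ = 398422 / 224 ≈ 1778.7 → 1779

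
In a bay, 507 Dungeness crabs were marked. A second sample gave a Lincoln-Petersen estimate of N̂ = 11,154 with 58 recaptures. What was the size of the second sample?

From N = M·C/R: C = N·R / M = 11154·58 / 507 = 646932 / 507 = 1276.

C = 1276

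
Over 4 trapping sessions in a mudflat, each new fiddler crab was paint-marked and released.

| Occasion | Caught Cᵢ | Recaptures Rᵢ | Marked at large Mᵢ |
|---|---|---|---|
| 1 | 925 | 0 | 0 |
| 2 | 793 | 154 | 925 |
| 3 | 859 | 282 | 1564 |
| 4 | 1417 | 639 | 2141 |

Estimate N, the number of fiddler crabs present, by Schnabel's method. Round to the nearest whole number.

Σ MᵢCᵢ = 0·925 + 925·793 + 1564·859 + 2141·1417 = 0 + 733525 + 1343476 + 3033797 = 5110798
Σ Rᵢ = 0 + 154 + 282 + 639 = 1075
N̂ = 5110798 / 1075 ≈ 4754.2 → 4754

N ≈ 4754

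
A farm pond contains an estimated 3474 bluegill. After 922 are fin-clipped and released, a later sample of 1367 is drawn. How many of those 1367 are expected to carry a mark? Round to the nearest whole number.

Expected recaptures E[R] = M·C / N.
E[R] = 922 × 1367 / 3474 = 1260374 / 3474 ≈ 362.8 → 363

expected recaptures ≈ 363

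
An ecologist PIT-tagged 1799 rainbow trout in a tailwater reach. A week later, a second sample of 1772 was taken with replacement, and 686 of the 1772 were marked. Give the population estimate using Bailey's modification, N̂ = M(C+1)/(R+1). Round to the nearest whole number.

N̂ = 1799·(1772+1)/(686+1) = 1799·1773/687 = 3189627/687 ≈ 4642.8 → 4643

N ≈ 4643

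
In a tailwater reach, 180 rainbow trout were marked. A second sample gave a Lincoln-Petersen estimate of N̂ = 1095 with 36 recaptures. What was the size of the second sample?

C = 219

From N = M·C/R: C = N·R / M = 1095·36 / 180 = 39420 / 180 = 219.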